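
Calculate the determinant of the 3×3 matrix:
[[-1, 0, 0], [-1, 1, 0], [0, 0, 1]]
-1

Expansion along first row:
det = -1·det([[1,0],[0,1]]) - 0·det([[-1,0],[0,1]]) + 0·det([[-1,1],[0,0]])
    = -1·(1·1 - 0·0) - 0·(-1·1 - 0·0) + 0·(-1·0 - 1·0)
    = -1·1 - 0·-1 + 0·0
    = -1 + 0 + 0 = -1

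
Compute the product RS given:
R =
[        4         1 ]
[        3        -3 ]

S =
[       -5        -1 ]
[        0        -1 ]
RS =
[      -20        -5 ]
[      -15         0 ]

Matrix multiplication: (RS)[i][j] = sum over k of R[i][k] * S[k][j].
  (RS)[0][0] = (4)*(-5) + (1)*(0) = -20
  (RS)[0][1] = (4)*(-1) + (1)*(-1) = -5
  (RS)[1][0] = (3)*(-5) + (-3)*(0) = -15
  (RS)[1][1] = (3)*(-1) + (-3)*(-1) = 0
RS =
[      -20        -5 ]
[      -15         0 ]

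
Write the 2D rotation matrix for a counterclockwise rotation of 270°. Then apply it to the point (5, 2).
R = [[0, 1], [-1, 0]]; R·(5, 2) = (2, -5)

Rotation matrix formula: R(θ) = [[cos θ, -sin θ], [sin θ, cos θ]]
For θ = 270°:
cos(270°) = 0
sin(270°) = -1
R = [[0, 1], [-1, 0]]
Apply to (5, 2): [0·5 + (1)·2, -1·5 + 0·2] = (2, -5)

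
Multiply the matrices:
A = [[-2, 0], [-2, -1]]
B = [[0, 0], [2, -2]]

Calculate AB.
[[0, 0], [-2, 2]]

Each entry (i,j) of AB = sum over k of A[i][k]*B[k][j].
(AB)[0][0] = (-2)*(0) + (0)*(2) = 0
(AB)[0][1] = (-2)*(0) + (0)*(-2) = 0
(AB)[1][0] = (-2)*(0) + (-1)*(2) = -2
(AB)[1][1] = (-2)*(0) + (-1)*(-2) = 2
AB = [[0, 0], [-2, 2]]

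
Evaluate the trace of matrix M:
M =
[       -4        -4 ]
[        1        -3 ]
tr(M) = -4 - 3 = -7

The trace of a square matrix is the sum of its diagonal entries.
Diagonal entries of M: M[0][0] = -4, M[1][1] = -3.
tr(M) = -4 - 3 = -7.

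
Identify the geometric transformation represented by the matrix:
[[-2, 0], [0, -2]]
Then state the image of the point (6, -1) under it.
uniform scaling by factor -2; image of (6, -1) is (-12, 2)

This is a diagonal matrix with equal entries -2, so it scales both axes by the same factor -2.
The matrix [[-2, 0], [0, -2]] represents: uniform scaling by factor -2.
Applying it to (6, -1): [-2·6 + 0·-1, 0·6 + -2·-1] = (-12, 2).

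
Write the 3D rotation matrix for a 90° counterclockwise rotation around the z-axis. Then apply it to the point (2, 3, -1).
R = [[0, -1, 0], [1, 0, 0], [0, 0, 1]]; R·(2, 3, -1) = (-3, 2, -1)

Rotation matrix for 90° around z-axis:
cos(90°) = 0, sin(90°) = 1
R = [[0, -1, 0], [1, 0, 0], [0, 0, 1]]
Apply to (2, 3, -1): R·[2, 3, -1]ᵀ = (-3, 2, -1)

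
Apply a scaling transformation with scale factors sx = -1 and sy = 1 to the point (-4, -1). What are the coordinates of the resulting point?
(4, -1)

Scaling matrix:
[[-1, 0], [0, 1]]
Result: (-4 × -1, -1 × 1) = (4, -1)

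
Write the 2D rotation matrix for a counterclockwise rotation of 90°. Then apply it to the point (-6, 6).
R = [[0, -1], [1, 0]]; R·(-6, 6) = (-6, -6)

Rotation matrix formula: R(θ) = [[cos θ, -sin θ], [sin θ, cos θ]]
For θ = 90°:
cos(90°) = 0
sin(90°) = 1
R = [[0, -1], [1, 0]]
Apply to (-6, 6): [0·-6 + (-1)·6, 1·-6 + 0·6] = (-6, -6)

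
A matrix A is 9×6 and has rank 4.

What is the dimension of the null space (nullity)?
2

The rank-nullity theorem for an m×n matrix states:
rank(A) + nullity(A) = n (the number of columns).
Here n = 6 and rank(A) = 4, so nullity(A) = 6 - 4 = 2.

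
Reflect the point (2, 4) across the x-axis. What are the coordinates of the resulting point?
(2, -4)

Reflection across x-axis: (2, 4) → (2, -4)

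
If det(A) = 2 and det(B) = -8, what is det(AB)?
-16

Use the multiplicative property of determinants: det(AB) = det(A)*det(B).
det(AB) = (2)*(-8) = -16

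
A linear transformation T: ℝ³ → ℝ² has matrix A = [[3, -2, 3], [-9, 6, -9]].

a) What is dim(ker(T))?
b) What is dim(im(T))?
dim(ker) = 2, dim(im) = 1

Observe that row 2 = -3 × row 1 (so the rows are linearly dependent).
Thus rank(A) = 1 (only one linearly independent row).
dim(im(T)) = rank(A) = 1.
By the rank-nullity theorem applied to T: ℝ³ → ℝ², rank(A) + nullity(A) = 3 (the domain dimension), so dim(ker(T)) = 3 - 1 = 2.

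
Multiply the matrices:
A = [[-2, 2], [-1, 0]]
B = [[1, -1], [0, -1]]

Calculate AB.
[[-2, 0], [-1, 1]]

Each entry (i,j) of AB = sum over k of A[i][k]*B[k][j].
(AB)[0][0] = (-2)*(1) + (2)*(0) = -2
(AB)[0][1] = (-2)*(-1) + (2)*(-1) = 0
(AB)[1][0] = (-1)*(1) + (0)*(0) = -1
(AB)[1][1] = (-1)*(-1) + (0)*(-1) = 1
AB = [[-2, 0], [-1, 1]]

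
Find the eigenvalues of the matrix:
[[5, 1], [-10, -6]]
λ = -5 and λ = 4

Characteristic equation: det(A - λI) = 0
λ² - (trace)λ + (det) = 0
λ² - (-1)λ + (-20) = 0
λ² + 1λ - 20 = 0
Solving: λ = -5, 4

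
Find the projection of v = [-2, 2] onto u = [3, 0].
[-2, 0]

The projection of v onto u is proj_u(v) = ((v·u) / (u·u)) · u.
v·u = (-2)*(3) + (2)*(0) = -6.
u·u = (3)*(3) + (0)*(0) = 9.
coefficient = -6 / 9 = -2/3.
proj_u(v) = -2/3 · [3, 0] = [-2, 0].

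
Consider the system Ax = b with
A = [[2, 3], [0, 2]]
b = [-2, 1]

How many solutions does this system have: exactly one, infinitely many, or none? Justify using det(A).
Exactly one solution

Compute det(A) = (2)*(2) - (3)*(0) = 4.
Because det(A) ≠ 0, A is invertible and Ax = b has a unique solution for every b (here x = A⁻¹ b).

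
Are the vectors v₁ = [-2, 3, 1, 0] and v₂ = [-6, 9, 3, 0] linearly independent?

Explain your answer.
No, linearly dependent (v₂ = 3·v₁)

Check whether there is a scalar k with v₂ = k·v₁.
Comparing components, k = 3 satisfies 3·[-2, 3, 1, 0] = [-6, 9, 3, 0].
Since v₂ is a scalar multiple of v₁, the two vectors are linearly dependent.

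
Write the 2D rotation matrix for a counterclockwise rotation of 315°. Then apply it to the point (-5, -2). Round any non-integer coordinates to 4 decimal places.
R = [[√2/2, √2/2], [-√2/2, √2/2]]; R·(-5, -2) = (-4.9497, 2.1213)

Rotation matrix formula: R(θ) = [[cos θ, -sin θ], [sin θ, cos θ]]
For θ = 315°:
cos(315°) = √2/2
sin(315°) = -√2/2
R = [[√2/2, √2/2], [-√2/2, √2/2]]
Apply to (-5, -2): [√2/2·-5 + (√2/2)·-2, -√2/2·-5 + √2/2·-2] = (-4.9497, 2.1213)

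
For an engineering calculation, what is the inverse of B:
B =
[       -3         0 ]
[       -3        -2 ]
det(B) = 6
B⁻¹ =
[     -1/3         0 ]
[      1/2      -1/2 ]

For a 2×2 matrix B = [[a, b], [c, d]] with det(B) ≠ 0, B⁻¹ = (1/det(B)) * [[d, -b], [-c, a]].
det(B) = (-3)*(-2) - (0)*(-3) = 6 - 0 = 6.
B⁻¹ = (1/6) * [[-2, 0], [3, -3]].
Dividing each entry by 6 and reducing:
B⁻¹ =
[     -1/3         0 ]
[      1/2      -1/2 ]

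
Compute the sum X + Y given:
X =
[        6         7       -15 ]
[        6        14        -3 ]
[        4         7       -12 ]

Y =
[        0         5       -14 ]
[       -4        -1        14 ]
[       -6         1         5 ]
X + Y =
[        6        12       -29 ]
[        2        13        11 ]
[       -2         8        -7 ]

Matrix addition is elementwise: (X+Y)[i][j] = X[i][j] + Y[i][j].
  (X+Y)[0][0] = (6) + (0) = 6
  (X+Y)[0][1] = (7) + (5) = 12
  (X+Y)[0][2] = (-15) + (-14) = -29
  (X+Y)[1][0] = (6) + (-4) = 2
  (X+Y)[1][1] = (14) + (-1) = 13
  (X+Y)[1][2] = (-3) + (14) = 11
  (X+Y)[2][0] = (4) + (-6) = -2
  (X+Y)[2][1] = (7) + (1) = 8
  (X+Y)[2][2] = (-12) + (5) = -7
X + Y =
[        6        12       -29 ]
[        2        13        11 ]
[       -2         8        -7 ]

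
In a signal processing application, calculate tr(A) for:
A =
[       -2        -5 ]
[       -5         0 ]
tr(A) = -2 + 0 = -2

The trace of a square matrix is the sum of its diagonal entries.
Diagonal entries of A: A[0][0] = -2, A[1][1] = 0.
tr(A) = -2 + 0 = -2.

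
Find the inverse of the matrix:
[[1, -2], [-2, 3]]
[[-3, -2], [-2, -1]]

For [[a,b],[c,d]], inverse = (1/det)·[[d,-b],[-c,a]]
det = 1·3 - -2·-2 = -1
Inverse = (1/-1)·[[3, 2], [2, 1]]
        = [[-3, -2], [-2, -1]]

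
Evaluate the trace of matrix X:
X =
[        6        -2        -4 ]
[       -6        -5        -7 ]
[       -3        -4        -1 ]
tr(X) = 6 - 5 - 1 = 0

The trace of a square matrix is the sum of its diagonal entries.
Diagonal entries of X: X[0][0] = 6, X[1][1] = -5, X[2][2] = -1.
tr(X) = 6 - 5 - 1 = 0.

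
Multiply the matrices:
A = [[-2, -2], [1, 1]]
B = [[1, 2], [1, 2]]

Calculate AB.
[[-4, -8], [2, 4]]

Each entry (i,j) of AB = sum over k of A[i][k]*B[k][j].
(AB)[0][0] = (-2)*(1) + (-2)*(1) = -4
(AB)[0][1] = (-2)*(2) + (-2)*(2) = -8
(AB)[1][0] = (1)*(1) + (1)*(1) = 2
(AB)[1][1] = (1)*(2) + (1)*(2) = 4
AB = [[-4, -8], [2, 4]]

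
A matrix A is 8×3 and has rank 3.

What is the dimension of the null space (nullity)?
0

The rank-nullity theorem for an m×n matrix states:
rank(A) + nullity(A) = n (the number of columns).
Here n = 3 and rank(A) = 3, so nullity(A) = 3 - 3 = 0.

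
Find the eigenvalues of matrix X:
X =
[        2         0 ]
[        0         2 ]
λ = 2, 2

Solve det(X - λI) = 0. For a 2×2 matrix the characteristic equation is λ² - (trace)λ + det = 0.
trace(X) = a + d = 2 + 2 = 4.
det(X) = a*d - b*c = (2)*(2) - (0)*(0) = 4 - 0 = 4.
Characteristic equation: λ² - (4)λ + (4) = 0.
Discriminant = (4)² - 4*(4) = 16 - 16 = 0.
λ = (4 ± √0) / 2 = (4 ± 0) / 2 = 2, 2.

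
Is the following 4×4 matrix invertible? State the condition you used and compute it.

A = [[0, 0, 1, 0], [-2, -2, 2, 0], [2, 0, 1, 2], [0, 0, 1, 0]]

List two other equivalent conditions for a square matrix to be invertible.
No, not invertible; det(A) = 0 (two rows are equal, so the rows are linearly dependent). Equivalent conditions (failing for this A): rank(A) < 4; Ax = 0 has non-trivial solutions; 0 is an eigenvalue; the columns are linearly dependent.

To check invertibility, compute det(A).
In this matrix, row 0 and the last row are identical, so one row is a scalar multiple of another and the rows are linearly dependent.
A matrix with linearly dependent rows has det = 0 and is not invertible.
Equivalent failed conditions:
- rank(A) < 4.
- Ax = 0 has non-trivial solutions.
- 0 is an eigenvalue.
- The columns are linearly dependent.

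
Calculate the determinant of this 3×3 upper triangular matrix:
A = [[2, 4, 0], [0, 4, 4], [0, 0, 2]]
16

The determinant of a triangular matrix is the product of its diagonal entries (the off-diagonal entries above the diagonal do not affect it).
det(A) = (2) * (4) * (2) = 16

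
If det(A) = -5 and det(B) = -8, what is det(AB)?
40

Use the multiplicative property of determinants: det(AB) = det(A)*det(B).
det(AB) = (-5)*(-8) = 40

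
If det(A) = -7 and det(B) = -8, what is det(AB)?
56

Use the multiplicative property of determinants: det(AB) = det(A)*det(B).
det(AB) = (-7)*(-8) = 56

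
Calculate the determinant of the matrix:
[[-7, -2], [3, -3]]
27

For a 2×2 matrix [[a, b], [c, d]], det = ad - bc
det = (-7)(-3) - (-2)(3) = 21 - -6 = 27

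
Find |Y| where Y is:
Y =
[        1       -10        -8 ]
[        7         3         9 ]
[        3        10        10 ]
det(Y) = -118

Expand along row 0 (cofactor expansion): det(Y) = a*(e*i - f*h) - b*(d*i - f*g) + c*(d*h - e*g), where the 3×3 is [[a, b, c], [d, e, f], [g, h, i]].
Minor M_00 = (3)*(10) - (9)*(10) = 30 - 90 = -60.
Minor M_01 = (7)*(10) - (9)*(3) = 70 - 27 = 43.
Minor M_02 = (7)*(10) - (3)*(3) = 70 - 9 = 61.
det(Y) = (1)*(-60) - (-10)*(43) + (-8)*(61) = -60 + 430 - 488 = -118.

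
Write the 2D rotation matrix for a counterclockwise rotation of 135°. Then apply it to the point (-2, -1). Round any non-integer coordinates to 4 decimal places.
R = [[-√2/2, -√2/2], [√2/2, -√2/2]]; R·(-2, -1) = (2.1213, -0.7071)

Rotation matrix formula: R(θ) = [[cos θ, -sin θ], [sin θ, cos θ]]
For θ = 135°:
cos(135°) = -√2/2
sin(135°) = √2/2
R = [[-√2/2, -√2/2], [√2/2, -√2/2]]
Apply to (-2, -1): [-√2/2·-2 + (-√2/2)·-1, √2/2·-2 + -√2/2·-1] = (2.1213, -0.7071)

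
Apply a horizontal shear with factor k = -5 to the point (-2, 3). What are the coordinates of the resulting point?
(-17, 3)

Shear matrix for horizontal shear with factor k = -5:
[[1, -5], [0, 1]]
Result: (-2, 3) → (-17, 3)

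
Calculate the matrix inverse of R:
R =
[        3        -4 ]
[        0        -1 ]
det(R) = -3
R⁻¹ =
[      1/3      -4/3 ]
[        0        -1 ]

For a 2×2 matrix R = [[a, b], [c, d]] with det(R) ≠ 0, R⁻¹ = (1/det(R)) * [[d, -b], [-c, a]].
det(R) = (3)*(-1) - (-4)*(0) = -3 - 0 = -3.
R⁻¹ = (1/-3) * [[-1, 4], [0, 3]].
Dividing each entry by -3 and reducing:
R⁻¹ =
[      1/3      -4/3 ]
[        0        -1 ]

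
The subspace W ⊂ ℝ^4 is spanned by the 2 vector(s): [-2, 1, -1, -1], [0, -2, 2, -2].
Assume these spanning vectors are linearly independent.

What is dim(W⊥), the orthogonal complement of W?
dim(W⊥) = 2

For any subspace W of ℝ^n, dim(W) + dim(W⊥) = n (the whole-space dimension).
Here the given 2 vectors are linearly independent, so dim(W) = 2.
Thus dim(W⊥) = n - dim(W) = 4 - 2 = 2.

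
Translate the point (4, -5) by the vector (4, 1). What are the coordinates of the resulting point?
(8, -4)

Translation by (4, 1):
x' = 4 + 4 = 8
y' = -5 + 1 = -4
Homogeneous matrix: [[1, 0, 4], [0, 1, 1], [0, 0, 1]]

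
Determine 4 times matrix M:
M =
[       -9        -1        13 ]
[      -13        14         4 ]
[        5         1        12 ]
4M =
[      -36        -4        52 ]
[      -52        56        16 ]
[       20         4        48 ]

Scalar multiplication is elementwise: (4M)[i][j] = 4 * M[i][j].
  (4M)[0][0] = 4 * (-9) = -36
  (4M)[0][1] = 4 * (-1) = -4
  (4M)[0][2] = 4 * (13) = 52
  (4M)[1][0] = 4 * (-13) = -52
  (4M)[1][1] = 4 * (14) = 56
  (4M)[1][2] = 4 * (4) = 16
  (4M)[2][0] = 4 * (5) = 20
  (4M)[2][1] = 4 * (1) = 4
  (4M)[2][2] = 4 * (12) = 48
4M =
[      -36        -4        52 ]
[      -52        56        16 ]
[       20         4        48 ]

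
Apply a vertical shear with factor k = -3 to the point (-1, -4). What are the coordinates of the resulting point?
(-1, -1)

Shear matrix for vertical shear with factor k = -3:
[[1, 0], [-3, 1]]
Result: (-1, -4) → (-1, -1)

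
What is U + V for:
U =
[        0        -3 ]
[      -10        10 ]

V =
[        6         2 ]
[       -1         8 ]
U + V =
[        6        -1 ]
[      -11        18 ]

Matrix addition is elementwise: (U+V)[i][j] = U[i][j] + V[i][j].
  (U+V)[0][0] = (0) + (6) = 6
  (U+V)[0][1] = (-3) + (2) = -1
  (U+V)[1][0] = (-10) + (-1) = -11
  (U+V)[1][1] = (10) + (8) = 18
U + V =
[        6        -1 ]
[      -11        18 ]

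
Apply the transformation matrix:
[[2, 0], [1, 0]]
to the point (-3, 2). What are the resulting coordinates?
(-6, -3)

Matrix multiplication:
[[2, 0], [1, 0]] × [-3, 2]ᵀ
= [2×-3 + 0×2, 1×-3 + 0×2]ᵀ
= [-6.0000, -3.0000]ᵀ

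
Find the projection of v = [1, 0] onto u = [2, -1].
[4/5, -2/5]

The projection of v onto u is proj_u(v) = ((v·u) / (u·u)) · u.
v·u = (1)*(2) + (0)*(-1) = 2.
u·u = (2)*(2) + (-1)*(-1) = 5.
coefficient = 2 / 5 = 2/5.
proj_u(v) = 2/5 · [2, -1] = [4/5, -2/5].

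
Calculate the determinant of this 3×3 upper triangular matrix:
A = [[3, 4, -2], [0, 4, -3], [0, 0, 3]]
36

The determinant of a triangular matrix is the product of its diagonal entries (the off-diagonal entries above the diagonal do not affect it).
det(A) = (3) * (4) * (3) = 36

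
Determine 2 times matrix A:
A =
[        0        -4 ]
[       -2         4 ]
2A =
[        0        -8 ]
[       -4         8 ]

Scalar multiplication is elementwise: (2A)[i][j] = 2 * A[i][j].
  (2A)[0][0] = 2 * (0) = 0
  (2A)[0][1] = 2 * (-4) = -8
  (2A)[1][0] = 2 * (-2) = -4
  (2A)[1][1] = 2 * (4) = 8
2A =
[        0        -8 ]
[       -4         8 ]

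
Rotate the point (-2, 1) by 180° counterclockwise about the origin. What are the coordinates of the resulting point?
(2, -1)

Rotation matrix R(θ) = [[cos θ, -sin θ], [sin θ, cos θ]]; for θ = 180°:
R = [[-1, 0], [0, -1]]
Result: R × [-2, 1]ᵀ = [-1·-2 + (0)·1, 0·-2 + (-1)·1]ᵀ = (2, -1)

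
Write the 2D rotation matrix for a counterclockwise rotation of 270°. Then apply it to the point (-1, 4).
R = [[0, 1], [-1, 0]]; R·(-1, 4) = (4, 1)

Rotation matrix formula: R(θ) = [[cos θ, -sin θ], [sin θ, cos θ]]
For θ = 270°:
cos(270°) = 0
sin(270°) = -1
R = [[0, 1], [-1, 0]]
Apply to (-1, 4): [0·-1 + (1)·4, -1·-1 + 0·4] = (4, 1)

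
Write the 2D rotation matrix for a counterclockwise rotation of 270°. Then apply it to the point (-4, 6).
R = [[0, 1], [-1, 0]]; R·(-4, 6) = (6, 4)

Rotation matrix formula: R(θ) = [[cos θ, -sin θ], [sin θ, cos θ]]
For θ = 270°:
cos(270°) = 0
sin(270°) = -1
R = [[0, 1], [-1, 0]]
Apply to (-4, 6): [0·-4 + (1)·6, -1·-4 + 0·6] = (6, 4)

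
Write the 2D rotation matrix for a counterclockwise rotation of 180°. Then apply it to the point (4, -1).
R = [[-1, 0], [0, -1]]; R·(4, -1) = (-4, 1)

Rotation matrix formula: R(θ) = [[cos θ, -sin θ], [sin θ, cos θ]]
For θ = 180°:
cos(180°) = -1
sin(180°) = 0
R = [[-1, 0], [0, -1]]
Apply to (4, -1): [-1·4 + (0)·-1, 0·4 + -1·-1] = (-4, 1)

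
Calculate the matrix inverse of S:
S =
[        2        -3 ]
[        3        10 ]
det(S) = 29
S⁻¹ =
[    10/29      3/29 ]
[    -3/29      2/29 ]

For a 2×2 matrix S = [[a, b], [c, d]] with det(S) ≠ 0, S⁻¹ = (1/det(S)) * [[d, -b], [-c, a]].
det(S) = (2)*(10) - (-3)*(3) = 20 + 9 = 29.
S⁻¹ = (1/29) * [[10, 3], [-3, 2]].
Dividing each entry by 29 and reducing:
S⁻¹ =
[    10/29      3/29 ]
[    -3/29      2/29 ]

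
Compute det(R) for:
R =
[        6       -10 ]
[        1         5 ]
det(R) = 40

For a 2×2 matrix [[a, b], [c, d]], det = a*d - b*c.
det(R) = (6)*(5) - (-10)*(1) = 30 + 10 = 40.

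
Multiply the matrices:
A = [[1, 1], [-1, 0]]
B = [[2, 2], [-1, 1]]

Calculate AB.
[[1, 3], [-2, -2]]

Each entry (i,j) of AB = sum over k of A[i][k]*B[k][j].
(AB)[0][0] = (1)*(2) + (1)*(-1) = 1
(AB)[0][1] = (1)*(2) + (1)*(1) = 3
(AB)[1][0] = (-1)*(2) + (0)*(-1) = -2
(AB)[1][1] = (-1)*(2) + (0)*(1) = -2
AB = [[1, 3], [-2, -2]]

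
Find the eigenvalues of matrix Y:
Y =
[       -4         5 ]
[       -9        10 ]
λ = 1, 5

Solve det(Y - λI) = 0. For a 2×2 matrix the characteristic equation is λ² - (trace)λ + det = 0.
trace(Y) = a + d = -4 + 10 = 6.
det(Y) = a*d - b*c = (-4)*(10) - (5)*(-9) = -40 + 45 = 5.
Characteristic equation: λ² - (6)λ + (5) = 0.
Discriminant = (6)² - 4*(5) = 36 - 20 = 16.
λ = (6 ± √16) / 2 = (6 ± 4) / 2 = 1, 5.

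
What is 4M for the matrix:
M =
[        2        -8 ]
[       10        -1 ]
4M =
[        8       -32 ]
[       40        -4 ]

Scalar multiplication is elementwise: (4M)[i][j] = 4 * M[i][j].
  (4M)[0][0] = 4 * (2) = 8
  (4M)[0][1] = 4 * (-8) = -32
  (4M)[1][0] = 4 * (10) = 40
  (4M)[1][1] = 4 * (-1) = -4
4M =
[        8       -32 ]
[       40        -4 ]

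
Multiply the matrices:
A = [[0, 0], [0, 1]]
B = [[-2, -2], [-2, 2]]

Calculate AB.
[[0, 0], [-2, 2]]

Each entry (i,j) of AB = sum over k of A[i][k]*B[k][j].
(AB)[0][0] = (0)*(-2) + (0)*(-2) = 0
(AB)[0][1] = (0)*(-2) + (0)*(2) = 0
(AB)[1][0] = (0)*(-2) + (1)*(-2) = -2
(AB)[1][1] = (0)*(-2) + (1)*(2) = 2
AB = [[0, 0], [-2, 2]]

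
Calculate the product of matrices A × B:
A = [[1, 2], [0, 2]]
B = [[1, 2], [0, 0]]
[[1, 2], [0, 0]]

Matrix multiplication:
C[0][0] = 1×1 + 2×0 = 1
C[0][1] = 1×2 + 2×0 = 2
C[1][0] = 0×1 + 2×0 = 0
C[1][1] = 0×2 + 2×0 = 0
Result: [[1, 2], [0, 0]]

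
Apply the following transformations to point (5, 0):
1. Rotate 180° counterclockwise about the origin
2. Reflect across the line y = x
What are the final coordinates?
(0, -5)

Step 1: Rotate 180° → (-5, 0)
Step 2: Reflect across the line y = x → (0, -5)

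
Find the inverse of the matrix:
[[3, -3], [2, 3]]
[[1/5, 1/5], [-2/15, 1/5]]

For [[a,b],[c,d]], inverse = (1/det)·[[d,-b],[-c,a]]
det = 3·3 - -3·2 = 15
Inverse = (1/15)·[[3, 3], [-2, 3]]
        = [[1/5, 1/5], [-2/15, 1/5]]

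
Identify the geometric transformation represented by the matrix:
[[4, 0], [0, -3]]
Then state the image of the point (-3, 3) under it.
non-uniform scaling by (4, -3); image of (-3, 3) is (-12, -9)

This is diagonal with distinct entries, so it scales the x-axis by 4 and the y-axis by -3.
The matrix [[4, 0], [0, -3]] represents: non-uniform scaling by (4, -3).
Applying it to (-3, 3): [4·-3 + 0·3, 0·-3 + -3·3] = (-12, -9).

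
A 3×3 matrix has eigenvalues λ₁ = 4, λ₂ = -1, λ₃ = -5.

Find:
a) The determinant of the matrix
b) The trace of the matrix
det = 20, trace = -2

Two standard eigenvalue identities:
- det(A) equals the product of the eigenvalues (counted with multiplicity).
- trace(A) equals the sum of the eigenvalues.
det(A) = (4)*(-1)*(-5) = 20.
trace(A) = 4 - 1 - 5 = -2.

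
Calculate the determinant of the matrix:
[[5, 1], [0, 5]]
25

For a 2×2 matrix [[a, b], [c, d]], det = ad - bc
det = (5)(5) - (1)(0) = 25 - 0 = 25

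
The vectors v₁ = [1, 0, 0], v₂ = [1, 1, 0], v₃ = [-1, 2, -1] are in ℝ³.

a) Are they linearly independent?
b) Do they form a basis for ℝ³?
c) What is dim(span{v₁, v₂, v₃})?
Yes independent, yes basis, dim = 3

Stack v₁, v₂, v₃ as rows of a 3×3 matrix.
[[1, 0, 0]; [1, 1, 0]; [-1, 2, -1]] is already lower triangular with nonzero diagonal entries (1, 1, -1), so its determinant is the product of the diagonal entries, det = (1)·(1)·(-1) = -1 ≠ 0, and the rows are linearly independent.
Three linearly independent vectors in ℝ³ form a basis for ℝ³, so dim(span{v₁,v₂,v₃}) = 3.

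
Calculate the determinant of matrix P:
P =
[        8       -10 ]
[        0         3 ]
det(P) = 24

For a 2×2 matrix [[a, b], [c, d]], det = a*d - b*c.
det(P) = (8)*(3) - (-10)*(0) = 24 - 0 = 24.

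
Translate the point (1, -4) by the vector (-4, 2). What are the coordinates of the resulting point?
(-3, -2)

Translation by (-4, 2):
x' = 1 + -4 = -3
y' = -4 + 2 = -2
Homogeneous matrix: [[1, 0, -4], [0, 1, 2], [0, 0, 1]]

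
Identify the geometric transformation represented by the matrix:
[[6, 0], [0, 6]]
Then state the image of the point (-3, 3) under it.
uniform scaling by factor 6; image of (-3, 3) is (-18, 18)

This is a diagonal matrix with equal entries 6, so it scales both axes by the same factor 6.
The matrix [[6, 0], [0, 6]] represents: uniform scaling by factor 6.
Applying it to (-3, 3): [6·-3 + 0·3, 0·-3 + 6·3] = (-18, 18).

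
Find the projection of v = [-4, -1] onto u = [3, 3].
[-5/2, -5/2]

The projection of v onto u is proj_u(v) = ((v·u) / (u·u)) · u.
v·u = (-4)*(3) + (-1)*(3) = -15.
u·u = (3)*(3) + (3)*(3) = 18.
coefficient = -15 / 18 = -5/6.
proj_u(v) = -5/6 · [3, 3] = [-5/2, -5/2].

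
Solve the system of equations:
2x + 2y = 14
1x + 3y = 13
x = 4, y = 3

Use elimination (row reduction):
Equation 1: 2x + 2y = 14.
Equation 2: 1x + 3y = 13.
Multiply Eq1 by 1 and Eq2 by 2: 2x + 2y = 14;  2x + 6y = 26.
Subtract: (4)y = 12, so y = 3.
Back-substitute into Eq1: 2x + 2*(3) = 14, so x = 4.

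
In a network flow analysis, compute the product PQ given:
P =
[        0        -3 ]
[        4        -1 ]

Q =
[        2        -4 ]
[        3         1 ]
PQ =
[       -9        -3 ]
[        5       -17 ]

Matrix multiplication: (PQ)[i][j] = sum over k of P[i][k] * Q[k][j].
  (PQ)[0][0] = (0)*(2) + (-3)*(3) = -9
  (PQ)[0][1] = (0)*(-4) + (-3)*(1) = -3
  (PQ)[1][0] = (4)*(2) + (-1)*(3) = 5
  (PQ)[1][1] = (4)*(-4) + (-1)*(1) = -17
PQ =
[       -9        -3 ]
[        5       -17 ]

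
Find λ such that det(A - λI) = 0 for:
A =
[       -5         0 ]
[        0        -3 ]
λ = -5, -3

Solve det(A - λI) = 0. For a 2×2 matrix the characteristic equation is λ² - (trace)λ + det = 0.
trace(A) = a + d = -5 - 3 = -8.
det(A) = a*d - b*c = (-5)*(-3) - (0)*(0) = 15 - 0 = 15.
Characteristic equation: λ² - (-8)λ + (15) = 0.
Discriminant = (-8)² - 4*(15) = 64 - 60 = 4.
λ = (-8 ± √4) / 2 = (-8 ± 2) / 2 = -5, -3.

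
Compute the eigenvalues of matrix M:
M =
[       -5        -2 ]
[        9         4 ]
λ = -2, 1

Solve det(M - λI) = 0. For a 2×2 matrix the characteristic equation is λ² - (trace)λ + det = 0.
trace(M) = a + d = -5 + 4 = -1.
det(M) = a*d - b*c = (-5)*(4) - (-2)*(9) = -20 + 18 = -2.
Characteristic equation: λ² - (-1)λ + (-2) = 0.
Discriminant = (-1)² - 4*(-2) = 1 + 8 = 9.
λ = (-1 ± √9) / 2 = (-1 ± 3) / 2 = -2, 1.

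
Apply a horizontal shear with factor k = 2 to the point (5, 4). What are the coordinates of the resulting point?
(13, 4)

Shear matrix for horizontal shear with factor k = 2:
[[1, 2], [0, 1]]
Result: (5, 4) → (13, 4)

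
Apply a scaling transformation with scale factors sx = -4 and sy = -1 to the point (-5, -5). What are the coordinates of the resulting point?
(20, 5)

Scaling matrix:
[[-4, 0], [0, -1]]
Result: (-5 × -4, -5 × -1) = (20, 5)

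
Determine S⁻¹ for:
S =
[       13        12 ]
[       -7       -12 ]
det(S) = -72
S⁻¹ =
[      1/6       1/6 ]
[    -7/72    -13/72 ]

For a 2×2 matrix S = [[a, b], [c, d]] with det(S) ≠ 0, S⁻¹ = (1/det(S)) * [[d, -b], [-c, a]].
det(S) = (13)*(-12) - (12)*(-7) = -156 + 84 = -72.
S⁻¹ = (1/-72) * [[-12, -12], [7, 13]].
Dividing each entry by -72 and reducing:
S⁻¹ =
[      1/6       1/6 ]
[    -7/72    -13/72 ]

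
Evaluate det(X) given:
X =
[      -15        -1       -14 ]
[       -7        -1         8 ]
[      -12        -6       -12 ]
det(X) = -1140

Expand along row 0 (cofactor expansion): det(X) = a*(e*i - f*h) - b*(d*i - f*g) + c*(d*h - e*g), where the 3×3 is [[a, b, c], [d, e, f], [g, h, i]].
Minor M_00 = (-1)*(-12) - (8)*(-6) = 12 + 48 = 60.
Minor M_01 = (-7)*(-12) - (8)*(-12) = 84 + 96 = 180.
Minor M_02 = (-7)*(-6) - (-1)*(-12) = 42 - 12 = 30.
det(X) = (-15)*(60) - (-1)*(180) + (-14)*(30) = -900 + 180 - 420 = -1140.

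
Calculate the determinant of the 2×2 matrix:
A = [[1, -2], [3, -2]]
4

For A = [[a, b], [c, d]], det(A) = a*d - b*c.
det(A) = (1)*(-2) - (-2)*(3) = -2 - -6 = 4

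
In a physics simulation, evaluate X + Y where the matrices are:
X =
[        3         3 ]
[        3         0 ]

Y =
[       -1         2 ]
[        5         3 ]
X + Y =
[        2         5 ]
[        8         3 ]

Matrix addition is elementwise: (X+Y)[i][j] = X[i][j] + Y[i][j].
  (X+Y)[0][0] = (3) + (-1) = 2
  (X+Y)[0][1] = (3) + (2) = 5
  (X+Y)[1][0] = (3) + (5) = 8
  (X+Y)[1][1] = (0) + (3) = 3
X + Y =
[        2         5 ]
[        8         3 ]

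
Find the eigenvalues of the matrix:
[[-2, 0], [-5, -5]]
λ = -5 and λ = -2

Characteristic equation: det(A - λI) = 0
λ² - (trace)λ + (det) = 0
λ² - (-7)λ + (10) = 0
λ² + 7λ + 10 = 0
Solving: λ = -5, -2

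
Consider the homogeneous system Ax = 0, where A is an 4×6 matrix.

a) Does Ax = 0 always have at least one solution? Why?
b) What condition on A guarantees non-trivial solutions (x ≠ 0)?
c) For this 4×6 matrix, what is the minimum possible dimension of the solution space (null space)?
a) Yes, x = 0 is always a solution. b) When A has linearly dependent columns (rank < n). c) Minimum nullity = 2.

a) x = 0 satisfies A·0 = 0, so the zero vector is always a solution.
b) Non-trivial solutions exist iff the columns of A are linearly dependent, equivalently rank(A) < n (the number of columns).
c) By rank-nullity, rank(A) + nullity(A) = n = 6. Since A has only 4 rows, rank(A) ≤ 4, so nullity(A) ≥ 6 - 4 = 2.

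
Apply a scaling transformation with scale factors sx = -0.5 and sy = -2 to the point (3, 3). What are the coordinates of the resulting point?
(-1.5, -6)

Scaling matrix:
[[-0.50, 0], [0, -2]]
Result: (3 × -0.5, 3 × -2) = (-1.5, -6)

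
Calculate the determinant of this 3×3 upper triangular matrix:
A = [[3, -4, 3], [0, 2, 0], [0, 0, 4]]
24

The determinant of a triangular matrix is the product of its diagonal entries (the off-diagonal entries above the diagonal do not affect it).
det(A) = (3) * (2) * (4) = 24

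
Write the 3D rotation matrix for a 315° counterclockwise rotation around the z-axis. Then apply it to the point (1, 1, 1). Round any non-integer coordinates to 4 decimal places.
R = [[√2/2, √2/2, 0], [-√2/2, √2/2, 0], [0, 0, 1]]; R·(1, 1, 1) = (1.4142, 0.0000, 1.0000)

Rotation matrix for 315° around z-axis:
cos(315°) = √2/2, sin(315°) = -√2/2
R = [[√2/2, √2/2, 0], [-√2/2, √2/2, 0], [0, 0, 1]]
Apply to (1, 1, 1): R·[1, 1, 1]ᵀ = (1.4142, 0.0000, 1.0000)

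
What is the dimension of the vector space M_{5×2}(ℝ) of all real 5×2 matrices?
Dimension = 10

A real 5×2 matrix is determined by its 5·2 = 10 independent entries.
A standard basis is {E_ij : 1 ≤ i ≤ 5, 1 ≤ j ≤ 2}, where E_ij has a 1 in position (i, j) and 0 elsewhere — there are 10 such matrices, and they are linearly independent and span M_{5×2}(ℝ).
Therefore dim(M_{5×2}(ℝ)) = 10.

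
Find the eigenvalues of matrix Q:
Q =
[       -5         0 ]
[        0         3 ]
λ = -5, 3

Solve det(Q - λI) = 0. For a 2×2 matrix the characteristic equation is λ² - (trace)λ + det = 0.
trace(Q) = a + d = -5 + 3 = -2.
det(Q) = a*d - b*c = (-5)*(3) - (0)*(0) = -15 - 0 = -15.
Characteristic equation: λ² - (-2)λ + (-15) = 0.
Discriminant = (-2)² - 4*(-15) = 4 + 60 = 64.
λ = (-2 ± √64) / 2 = (-2 ± 8) / 2 = -5, 3.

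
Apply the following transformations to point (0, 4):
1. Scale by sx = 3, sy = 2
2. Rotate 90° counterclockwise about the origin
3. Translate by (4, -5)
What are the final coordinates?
(-4, -5)

Step 1: Scale → (0, 8)
Step 2: Rotate 90° → (-8, 0)
Step 3: Translate → (-4, -5)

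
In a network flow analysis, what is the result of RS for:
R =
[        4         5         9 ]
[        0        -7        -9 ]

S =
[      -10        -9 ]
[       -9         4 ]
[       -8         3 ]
RS =
[     -157        11 ]
[      135       -55 ]

Matrix multiplication: (RS)[i][j] = sum over k of R[i][k] * S[k][j].
  (RS)[0][0] = (4)*(-10) + (5)*(-9) + (9)*(-8) = -157
  (RS)[0][1] = (4)*(-9) + (5)*(4) + (9)*(3) = 11
  (RS)[1][0] = (0)*(-10) + (-7)*(-9) + (-9)*(-8) = 135
  (RS)[1][1] = (0)*(-9) + (-7)*(4) + (-9)*(3) = -55
RS =
[     -157        11 ]
[      135       -55 ]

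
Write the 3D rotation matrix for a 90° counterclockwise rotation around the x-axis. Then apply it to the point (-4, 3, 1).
R = [[1, 0, 0], [0, 0, -1], [0, 1, 0]]; R·(-4, 3, 1) = (-4, -1, 3)

Rotation matrix for 90° around x-axis:
cos(90°) = 0, sin(90°) = 1
R = [[1, 0, 0], [0, 0, -1], [0, 1, 0]]
Apply to (-4, 3, 1): R·[-4, 3, 1]ᵀ = (-4, -1, 3)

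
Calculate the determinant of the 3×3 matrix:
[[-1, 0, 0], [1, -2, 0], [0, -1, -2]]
-4

Expansion along first row:
det = -1·det([[-2,0],[-1,-2]]) - 0·det([[1,0],[0,-2]]) + 0·det([[1,-2],[0,-1]])
    = -1·(-2·-2 - 0·-1) - 0·(1·-2 - 0·0) + 0·(1·-1 - -2·0)
    = -1·4 - 0·-2 + 0·-1
    = -4 + 0 + 0 = -4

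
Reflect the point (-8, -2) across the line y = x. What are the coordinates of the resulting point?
(-2, -8)

Reflection across line y = x: (-8, -2) → (-2, -8)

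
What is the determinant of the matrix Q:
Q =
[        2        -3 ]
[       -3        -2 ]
det(Q) = -13

For a 2×2 matrix [[a, b], [c, d]], det = a*d - b*c.
det(Q) = (2)*(-2) - (-3)*(-3) = -4 - 9 = -13.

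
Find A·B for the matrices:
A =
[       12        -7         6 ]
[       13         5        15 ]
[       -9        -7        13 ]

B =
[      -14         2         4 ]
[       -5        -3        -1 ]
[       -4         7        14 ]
AB =
[     -157        87       139 ]
[     -267       116       257 ]
[      109        94       153 ]

Matrix multiplication: (AB)[i][j] = sum over k of A[i][k] * B[k][j].
  (AB)[0][0] = (12)*(-14) + (-7)*(-5) + (6)*(-4) = -157
  (AB)[0][1] = (12)*(2) + (-7)*(-3) + (6)*(7) = 87
  (AB)[0][2] = (12)*(4) + (-7)*(-1) + (6)*(14) = 139
  (AB)[1][0] = (13)*(-14) + (5)*(-5) + (15)*(-4) = -267
  (AB)[1][1] = (13)*(2) + (5)*(-3) + (15)*(7) = 116
  (AB)[1][2] = (13)*(4) + (5)*(-1) + (15)*(14) = 257
  (AB)[2][0] = (-9)*(-14) + (-7)*(-5) + (13)*(-4) = 109
  (AB)[2][1] = (-9)*(2) + (-7)*(-3) + (13)*(7) = 94
  (AB)[2][2] = (-9)*(4) + (-7)*(-1) + (13)*(14) = 153
AB =
[     -157        87       139 ]
[     -267       116       257 ]
[      109        94       153 ]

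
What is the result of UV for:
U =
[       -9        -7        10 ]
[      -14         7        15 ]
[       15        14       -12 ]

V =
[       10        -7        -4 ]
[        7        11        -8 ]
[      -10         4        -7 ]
UV =
[     -239        26        22 ]
[     -241       235      -105 ]
[      368         1       -88 ]

Matrix multiplication: (UV)[i][j] = sum over k of U[i][k] * V[k][j].
  (UV)[0][0] = (-9)*(10) + (-7)*(7) + (10)*(-10) = -239
  (UV)[0][1] = (-9)*(-7) + (-7)*(11) + (10)*(4) = 26
  (UV)[0][2] = (-9)*(-4) + (-7)*(-8) + (10)*(-7) = 22
  (UV)[1][0] = (-14)*(10) + (7)*(7) + (15)*(-10) = -241
  (UV)[1][1] = (-14)*(-7) + (7)*(11) + (15)*(4) = 235
  (UV)[1][2] = (-14)*(-4) + (7)*(-8) + (15)*(-7) = -105
  (UV)[2][0] = (15)*(10) + (14)*(7) + (-12)*(-10) = 368
  (UV)[2][1] = (15)*(-7) + (14)*(11) + (-12)*(4) = 1
  (UV)[2][2] = (15)*(-4) + (14)*(-8) + (-12)*(-7) = -88
UV =
[     -239        26        22 ]
[     -241       235      -105 ]
[      368         1       -88 ]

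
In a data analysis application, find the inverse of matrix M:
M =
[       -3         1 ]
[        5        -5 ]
det(M) = 10
M⁻¹ =
[     -1/2     -1/10 ]
[     -1/2     -3/10 ]

For a 2×2 matrix M = [[a, b], [c, d]] with det(M) ≠ 0, M⁻¹ = (1/det(M)) * [[d, -b], [-c, a]].
det(M) = (-3)*(-5) - (1)*(5) = 15 - 5 = 10.
M⁻¹ = (1/10) * [[-5, -1], [-5, -3]].
Dividing each entry by 10 and reducing:
M⁻¹ =
[     -1/2     -1/10 ]
[     -1/2     -3/10 ]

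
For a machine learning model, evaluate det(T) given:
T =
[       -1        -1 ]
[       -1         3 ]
det(T) = -4

For a 2×2 matrix [[a, b], [c, d]], det = a*d - b*c.
det(T) = (-1)*(3) - (-1)*(-1) = -3 - 1 = -4.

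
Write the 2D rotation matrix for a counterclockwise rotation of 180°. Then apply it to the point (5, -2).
R = [[-1, 0], [0, -1]]; R·(5, -2) = (-5, 2)

Rotation matrix formula: R(θ) = [[cos θ, -sin θ], [sin θ, cos θ]]
For θ = 180°:
cos(180°) = -1
sin(180°) = 0
R = [[-1, 0], [0, -1]]
Apply to (5, -2): [-1·5 + (0)·-2, 0·5 + -1·-2] = (-5, 2)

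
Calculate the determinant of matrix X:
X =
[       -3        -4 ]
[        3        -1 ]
det(X) = 15

For a 2×2 matrix [[a, b], [c, d]], det = a*d - b*c.
det(X) = (-3)*(-1) - (-4)*(3) = 3 + 12 = 15.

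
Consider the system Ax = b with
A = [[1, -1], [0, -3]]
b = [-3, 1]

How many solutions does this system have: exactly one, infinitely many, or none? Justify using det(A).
Exactly one solution

Compute det(A) = (1)*(-3) - (-1)*(0) = -3.
Because det(A) ≠ 0, A is invertible and Ax = b has a unique solution for every b (here x = A⁻¹ b).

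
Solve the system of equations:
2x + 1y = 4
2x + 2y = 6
x = 1, y = 2

Use elimination (row reduction):
Equation 1: 2x + 1y = 4.
Equation 2: 2x + 2y = 6.
Multiply Eq1 by 2 and Eq2 by 2: 4x + 2y = 8;  4x + 4y = 12.
Subtract: (2)y = 4, so y = 2.
Back-substitute into Eq1: 2x + 1*(2) = 4, so x = 1.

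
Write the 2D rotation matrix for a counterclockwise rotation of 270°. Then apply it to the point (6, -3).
R = [[0, 1], [-1, 0]]; R·(6, -3) = (-3, -6)

Rotation matrix formula: R(θ) = [[cos θ, -sin θ], [sin θ, cos θ]]
For θ = 270°:
cos(270°) = 0
sin(270°) = -1
R = [[0, 1], [-1, 0]]
Apply to (6, -3): [0·6 + (1)·-3, -1·6 + 0·-3] = (-3, -6)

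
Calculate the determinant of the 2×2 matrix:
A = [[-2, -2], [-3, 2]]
-10

For A = [[a, b], [c, d]], det(A) = a*d - b*c.
det(A) = (-2)*(2) - (-2)*(-3) = -4 - 6 = -10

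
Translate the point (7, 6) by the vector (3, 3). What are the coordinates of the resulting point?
(10, 9)

Translation by (3, 3):
x' = 7 + 3 = 10
y' = 6 + 3 = 9
Homogeneous matrix: [[1, 0, 3], [0, 1, 3], [0, 0, 1]]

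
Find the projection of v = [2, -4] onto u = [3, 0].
[2, 0]

The projection of v onto u is proj_u(v) = ((v·u) / (u·u)) · u.
v·u = (2)*(3) + (-4)*(0) = 6.
u·u = (3)*(3) + (0)*(0) = 9.
coefficient = 6 / 9 = 2/3.
proj_u(v) = 2/3 · [3, 0] = [2, 0].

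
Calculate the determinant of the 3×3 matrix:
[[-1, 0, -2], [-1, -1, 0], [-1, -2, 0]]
-2

Expansion along first row:
det = -1·det([[-1,0],[-2,0]]) - 0·det([[-1,0],[-1,0]]) + -2·det([[-1,-1],[-1,-2]])
    = -1·(-1·0 - 0·-2) - 0·(-1·0 - 0·-1) + -2·(-1·-2 - -1·-1)
    = -1·0 - 0·0 + -2·1
    = 0 + 0 + -2 = -2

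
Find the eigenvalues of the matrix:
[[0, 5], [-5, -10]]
λ = -5 and λ = -5

Characteristic equation: det(A - λI) = 0
λ² - (trace)λ + (det) = 0
λ² - (-10)λ + (25) = 0
λ² + 10λ + 25 = 0
Solving: λ = -5, -5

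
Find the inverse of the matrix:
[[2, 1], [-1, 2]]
[[2/5, -1/5], [1/5, 2/5]]

For [[a,b],[c,d]], inverse = (1/det)·[[d,-b],[-c,a]]
det = 2·2 - 1·-1 = 5
Inverse = (1/5)·[[2, -1], [1, 2]]
        = [[2/5, -1/5], [1/5, 2/5]]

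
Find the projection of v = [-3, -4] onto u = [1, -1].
[1/2, -1/2]

The projection of v onto u is proj_u(v) = ((v·u) / (u·u)) · u.
v·u = (-3)*(1) + (-4)*(-1) = 1.
u·u = (1)*(1) + (-1)*(-1) = 2.
coefficient = 1 / 2 = 1/2.
proj_u(v) = 1/2 · [1, -1] = [1/2, -1/2].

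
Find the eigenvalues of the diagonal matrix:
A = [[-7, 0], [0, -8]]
λ₁ = -7, λ₂ = -8

The characteristic polynomial of A is det(A - λI) = (-7 - λ)(-8 - λ) = 0.
The roots are λ = -7 and λ = -8, so the eigenvalues are the diagonal entries.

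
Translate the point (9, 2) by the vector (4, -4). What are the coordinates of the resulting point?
(13, -2)

Translation by (4, -4):
x' = 9 + 4 = 13
y' = 2 + -4 = -2
Homogeneous matrix: [[1, 0, 4], [0, 1, -4], [0, 0, 1]]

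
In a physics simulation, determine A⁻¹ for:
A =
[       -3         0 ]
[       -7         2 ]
det(A) = -6
A⁻¹ =
[     -1/3         0 ]
[     -7/6       1/2 ]

For a 2×2 matrix A = [[a, b], [c, d]] with det(A) ≠ 0, A⁻¹ = (1/det(A)) * [[d, -b], [-c, a]].
det(A) = (-3)*(2) - (0)*(-7) = -6 - 0 = -6.
A⁻¹ = (1/-6) * [[2, 0], [7, -3]].
Dividing each entry by -6 and reducing:
A⁻¹ =
[     -1/3         0 ]
[     -7/6       1/2 ]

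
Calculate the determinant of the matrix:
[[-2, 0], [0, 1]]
-2

For a 2×2 matrix [[a, b], [c, d]], det = ad - bc
det = (-2)(1) - (0)(0) = -2 - 0 = -2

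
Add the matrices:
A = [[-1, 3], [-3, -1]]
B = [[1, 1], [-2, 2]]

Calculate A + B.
[[0, 4], [-5, 1]]

Add corresponding elements:
(-1)+(1)=0
(3)+(1)=4
(-3)+(-2)=-5
(-1)+(2)=1
A + B = [[0, 4], [-5, 1]]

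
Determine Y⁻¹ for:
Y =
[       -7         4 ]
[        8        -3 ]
det(Y) = -11
Y⁻¹ =
[     3/11      4/11 ]
[     8/11      7/11 ]

For a 2×2 matrix Y = [[a, b], [c, d]] with det(Y) ≠ 0, Y⁻¹ = (1/det(Y)) * [[d, -b], [-c, a]].
det(Y) = (-7)*(-3) - (4)*(8) = 21 - 32 = -11.
Y⁻¹ = (1/-11) * [[-3, -4], [-8, -7]].
Dividing each entry by -11 and reducing:
Y⁻¹ =
[     3/11      4/11 ]
[     8/11      7/11 ]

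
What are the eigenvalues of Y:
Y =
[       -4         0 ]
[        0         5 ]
λ = -4, 5

Solve det(Y - λI) = 0. For a 2×2 matrix the characteristic equation is λ² - (trace)λ + det = 0.
trace(Y) = a + d = -4 + 5 = 1.
det(Y) = a*d - b*c = (-4)*(5) - (0)*(0) = -20 - 0 = -20.
Characteristic equation: λ² - (1)λ + (-20) = 0.
Discriminant = (1)² - 4*(-20) = 1 + 80 = 81.
λ = (1 ± √81) / 2 = (1 ± 9) / 2 = -4, 5.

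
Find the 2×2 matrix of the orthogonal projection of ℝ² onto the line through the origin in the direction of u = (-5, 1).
[[25/26, -5/26], [-5/26, 1/26]]

The orthogonal projection onto the line spanned by a nonzero vector u = (a, b) has matrix P = (u uᵀ) / (uᵀ u) = (1/(a² + b²)) · [[a², ab], [ab, b²]].
Here u = (-5, 1), so a² + b² = 25 + 1 = 26.
P = (1/26) · [[25, -5], [-5, 1]] = [[25/26, -5/26], [-5/26, 1/26]].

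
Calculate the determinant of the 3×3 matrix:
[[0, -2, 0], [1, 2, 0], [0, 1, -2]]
-4

Expansion along first row:
det = 0·det([[2,0],[1,-2]]) - -2·det([[1,0],[0,-2]]) + 0·det([[1,2],[0,1]])
    = 0·(2·-2 - 0·1) - -2·(1·-2 - 0·0) + 0·(1·1 - 2·0)
    = 0·-4 - -2·-2 + 0·1
    = 0 + -4 + 0 = -4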